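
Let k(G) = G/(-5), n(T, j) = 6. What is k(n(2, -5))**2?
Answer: 36/25 ≈ 1.4400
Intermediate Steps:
k(G) = -G/5 (k(G) = G*(-1/5) = -G/5)
k(n(2, -5))**2 = (-1/5*6)**2 = (-6/5)**2 = 36/25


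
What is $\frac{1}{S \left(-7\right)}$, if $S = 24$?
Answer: $- \frac{1}{168} \approx -0.0059524$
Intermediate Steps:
$\frac{1}{S \left(-7\right)} = \frac{1}{24 \left(-7\right)} = \frac{1}{-168} = - \frac{1}{168}$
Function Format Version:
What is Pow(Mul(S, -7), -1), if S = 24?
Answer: Rational(-1, 168) ≈ -0.0059524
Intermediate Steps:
Pow(Mul(S, -7), -1) = Pow(Mul(24, -7), -1) = Pow(-168, -1) = Rational(-1, 168)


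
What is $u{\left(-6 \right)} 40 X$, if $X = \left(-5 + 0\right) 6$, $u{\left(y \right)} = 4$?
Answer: $-4800$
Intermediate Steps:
$X = -30$ ($X = \left(-5\right) 6 = -30$)
$u{\left(-6 \right)} 40 X = 4 \cdot 40 \left(-30\right) = 160 \left(-30\right) = -4800$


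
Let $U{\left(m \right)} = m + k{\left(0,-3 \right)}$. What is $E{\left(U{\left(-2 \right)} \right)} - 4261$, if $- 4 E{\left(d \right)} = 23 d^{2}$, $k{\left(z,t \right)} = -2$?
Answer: $-4353$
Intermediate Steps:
$U{\left(m \right)} = -2 + m$ ($U{\left(m \right)} = m - 2 = -2 + m$)
$E{\left(d \right)} = - \frac{23 d^{2}}{4}$
$E{\left(U{\left(-2 \right)} \right)} - 4261 = - \frac{23 \left(-2 - 2\right)^{2}}{4} - 4261 = - \frac{23 \left(-4\right)^{2}}{4} - 4261 = \left(- \frac{23}{4}\right) 16 - 4261 = -92 - 4261 = -4353$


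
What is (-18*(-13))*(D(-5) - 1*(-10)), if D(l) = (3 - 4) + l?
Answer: 936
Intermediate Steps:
D(l) = -1 + l
(-18*(-13))*(D(-5) - 1*(-10)) = (-18*(-13))*((-1 - 5) - 1*(-10)) = 234*(-6 + 10) = 234*4 = 936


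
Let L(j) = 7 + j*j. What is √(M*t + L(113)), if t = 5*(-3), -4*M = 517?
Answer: √58859/2 ≈ 121.30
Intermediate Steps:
M = -517/4 (M = -¼*517 = -517/4 ≈ -129.25)
t = -15
L(j) = 7 + j²
√(M*t + L(113)) = √(-517/4*(-15) + (7 + 113²)) = √(7755/4 + (7 + 12769)) = √(7755/4 + 12776) = √(58859/4) = √58859/2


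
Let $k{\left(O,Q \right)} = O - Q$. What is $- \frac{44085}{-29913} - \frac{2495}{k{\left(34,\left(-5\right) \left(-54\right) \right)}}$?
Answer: $\frac{480435}{39884} \approx 12.046$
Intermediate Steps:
$- \frac{44085}{-29913} - \frac{2495}{k{\left(34,\left(-5\right) \left(-54\right) \right)}} = - \frac{44085}{-29913} - \frac{2495}{34 - \left(-5\right) \left(-54\right)} = \left(-44085\right) \left(- \frac{1}{29913}\right) - \frac{2495}{34 - 270} = \frac{14695}{9971} - \frac{2495}{34 - 270} = \frac{14695}{9971} - \frac{2495}{-236} = \frac{14695}{9971} - - \frac{2495}{236} = \frac{14695}{9971} + \frac{2495}{236} = \frac{480435}{39884}$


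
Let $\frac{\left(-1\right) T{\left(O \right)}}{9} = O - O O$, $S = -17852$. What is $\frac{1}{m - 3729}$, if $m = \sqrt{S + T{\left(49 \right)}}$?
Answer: $- \frac{3729}{13902125} - \frac{2 \sqrt{829}}{13902125} \approx -0.00027237$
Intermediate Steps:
$T{\left(O \right)} = - 9 O + 9 O^{2}$ ($T{\left(O \right)} = - 9 \left(O - O O\right) = - 9 \left(O - O^{2}\right) = - 9 O + 9 O^{2}$)
$m = 2 \sqrt{829}$ ($m = \sqrt{-17852 + 9 \cdot 49 \left(-1 + 49\right)} = \sqrt{-17852 + 9 \cdot 49 \cdot 48} = \sqrt{-17852 + 21168} = \sqrt{3316} = 2 \sqrt{829} \approx 57.585$)
$\frac{1}{m - 3729} = \frac{1}{2 \sqrt{829} - 3729} = \frac{1}{-3729 + 2 \sqrt{829}}$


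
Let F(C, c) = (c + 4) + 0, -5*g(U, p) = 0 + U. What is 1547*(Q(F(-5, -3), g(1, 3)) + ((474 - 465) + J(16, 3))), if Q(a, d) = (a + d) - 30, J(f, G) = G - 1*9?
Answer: -202657/5 ≈ -40531.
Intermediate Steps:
g(U, p) = -U/5 (g(U, p) = -(0 + U)/5 = -U/5)
F(C, c) = 4 + c (F(C, c) = (4 + c) + 0 = 4 + c)
J(f, G) = -9 + G (J(f, G) = G - 9 = -9 + G)
Q(a, d) = -30 + a + d
1547*(Q(F(-5, -3), g(1, 3)) + ((474 - 465) + J(16, 3))) = 1547*((-30 + (4 - 3) - ⅕*1) + ((474 - 465) + (-9 + 3))) = 1547*((-30 + 1 - ⅕) + (9 - 6)) = 1547*(-146/5 + 3) = 1547*(-131/5) = -202657/5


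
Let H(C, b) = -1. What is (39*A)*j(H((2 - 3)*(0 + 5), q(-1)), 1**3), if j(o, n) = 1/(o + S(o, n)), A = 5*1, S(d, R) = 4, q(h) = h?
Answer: 65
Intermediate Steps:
A = 5
j(o, n) = 1/(4 + o) (j(o, n) = 1/(o + 4) = 1/(4 + o))
(39*A)*j(H((2 - 3)*(0 + 5), q(-1)), 1**3) = (39*5)/(4 - 1) = 195/3 = 195*(1/3) = 65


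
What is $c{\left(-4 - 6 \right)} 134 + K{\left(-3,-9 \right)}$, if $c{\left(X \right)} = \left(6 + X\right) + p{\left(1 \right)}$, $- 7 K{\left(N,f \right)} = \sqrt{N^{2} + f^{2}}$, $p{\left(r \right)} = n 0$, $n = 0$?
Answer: $-536 - \frac{3 \sqrt{10}}{7} \approx -537.36$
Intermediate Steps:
$p{\left(r \right)} = 0$ ($p{\left(r \right)} = 0 \cdot 0 = 0$)
$K{\left(N,f \right)} = - \frac{\sqrt{N^{2} + f^{2}}}{7}$
$c{\left(X \right)} = 6 + X$ ($c{\left(X \right)} = \left(6 + X\right) + 0 = 6 + X$)
$c{\left(-4 - 6 \right)} 134 + K{\left(-3,-9 \right)} = \left(6 - 10\right) 134 - \frac{\sqrt{\left(-3\right)^{2} + \left(-9\right)^{2}}}{7} = \left(6 - 10\right) 134 - \frac{\sqrt{9 + 81}}{7} = \left(6 - 10\right) 134 - \frac{\sqrt{90}}{7} = \left(-4\right) 134 - \frac{3 \sqrt{10}}{7} = -536 - \frac{3 \sqrt{10}}{7}$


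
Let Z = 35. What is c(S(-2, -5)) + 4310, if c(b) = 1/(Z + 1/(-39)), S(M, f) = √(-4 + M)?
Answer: 5878879/1364 ≈ 4310.0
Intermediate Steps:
c(b) = 39/1364 (c(b) = 1/(35 + 1/(-39)) = 1/(35 - 1/39) = 1/(1364/39) = 39/1364)
c(S(-2, -5)) + 4310 = 39/1364 + 4310 = 5878879/1364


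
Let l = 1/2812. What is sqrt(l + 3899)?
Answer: 3*sqrt(856409363)/1406 ≈ 62.442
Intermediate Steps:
l = 1/2812 ≈ 0.00035562
sqrt(l + 3899) = sqrt(1/2812 + 3899) = sqrt(10963989/2812) = 3*sqrt(856409363)/1406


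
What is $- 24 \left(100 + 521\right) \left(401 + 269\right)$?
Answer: $-9985680$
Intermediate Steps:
$- 24 \left(100 + 521\right) \left(401 + 269\right) = - 24 \cdot 621 \cdot 670 = \left(-24\right) 416070 = -9985680$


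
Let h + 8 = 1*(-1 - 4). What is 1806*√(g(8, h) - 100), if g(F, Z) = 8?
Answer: 3612*I*√23 ≈ 17323.0*I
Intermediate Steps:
h = -13 (h = -8 + 1*(-1 - 4) = -8 + 1*(-5) = -8 - 5 = -13)
1806*√(g(8, h) - 100) = 1806*√(8 - 100) = 1806*√(-92) = 1806*(2*I*√23) = 3612*I*√23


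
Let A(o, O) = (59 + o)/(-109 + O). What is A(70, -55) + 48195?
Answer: 7903851/164 ≈ 48194.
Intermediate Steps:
A(o, O) = (59 + o)/(-109 + O)
A(70, -55) + 48195 = (59 + 70)/(-109 - 55) + 48195 = 129/(-164) + 48195 = -1/164*129 + 48195 = -129/164 + 48195 = 7903851/164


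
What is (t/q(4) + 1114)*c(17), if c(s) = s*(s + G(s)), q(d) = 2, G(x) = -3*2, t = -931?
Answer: 242539/2 ≈ 1.2127e+5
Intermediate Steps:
G(x) = -6
c(s) = s*(-6 + s) (c(s) = s*(s - 6) = s*(-6 + s))
(t/q(4) + 1114)*c(17) = (-931/2 + 1114)*(17*(-6 + 17)) = (-931*½ + 1114)*(17*11) = (-931/2 + 1114)*187 = (1297/2)*187 = 242539/2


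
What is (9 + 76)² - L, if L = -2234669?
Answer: 2241894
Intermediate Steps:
(9 + 76)² - L = (9 + 76)² - 1*(-2234669) = 85² + 2234669 = 7225 + 2234669 = 2241894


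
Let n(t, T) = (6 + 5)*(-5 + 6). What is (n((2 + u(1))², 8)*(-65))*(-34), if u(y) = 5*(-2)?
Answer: 24310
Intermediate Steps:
u(y) = -10
n(t, T) = 11 (n(t, T) = 11*1 = 11)
(n((2 + u(1))², 8)*(-65))*(-34) = (11*(-65))*(-34) = -715*(-34) = 24310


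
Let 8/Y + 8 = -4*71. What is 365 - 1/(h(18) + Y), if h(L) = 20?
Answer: 532097/1458 ≈ 364.95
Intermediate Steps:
Y = -2/73 (Y = 8/(-8 - 4*71) = 8/(-8 - 284) = 8/(-292) = 8*(-1/292) = -2/73 ≈ -0.027397)
365 - 1/(h(18) + Y) = 365 - 1/(20 - 2/73) = 365 - 1/1458/73 = 365 - 1*73/1458 = 365 - 73/1458 = 532097/1458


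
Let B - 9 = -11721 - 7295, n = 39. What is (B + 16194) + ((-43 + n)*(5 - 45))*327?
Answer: 49507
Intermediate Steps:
B = -19007 (B = 9 + (-11721 - 7295) = 9 - 19016 = -19007)
(B + 16194) + ((-43 + n)*(5 - 45))*327 = (-19007 + 16194) + ((-43 + 39)*(5 - 45))*327 = -2813 - 4*(-40)*327 = -2813 + 160*327 = -2813 + 52320 = 49507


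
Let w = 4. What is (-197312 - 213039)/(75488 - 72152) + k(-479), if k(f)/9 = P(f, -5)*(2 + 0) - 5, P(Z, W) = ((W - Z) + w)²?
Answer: 13719446761/3336 ≈ 4.1125e+6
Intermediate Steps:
P(Z, W) = (4 + W - Z)² (P(Z, W) = ((W - Z) + 4)² = (4 + W - Z)²)
k(f) = -45 + 18*(-1 - f)² (k(f) = 9*((4 - 5 - f)²*(2 + 0) - 5) = 9*((-1 - f)²*2 - 5) = 9*(2*(-1 - f)² - 5) = 9*(-5 + 2*(-1 - f)²) = -45 + 18*(-1 - f)²)
(-197312 - 213039)/(75488 - 72152) + k(-479) = (-197312 - 213039)/(75488 - 72152) + (-45 + 18*(1 - 479)²) = -410351/3336 + (-45 + 18*(-478)²) = -410351*1/3336 + (-45 + 18*228484) = -410351/3336 + (-45 + 4112712) = -410351/3336 + 4112667 = 13719446761/3336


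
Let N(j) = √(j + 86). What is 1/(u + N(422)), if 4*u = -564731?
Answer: -2258924/318921094233 - 32*√127/318921094233 ≈ -7.0841e-6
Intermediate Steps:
N(j) = √(86 + j)
u = -564731/4 (u = (¼)*(-564731) = -564731/4 ≈ -1.4118e+5)
1/(u + N(422)) = 1/(-564731/4 + √(86 + 422)) = 1/(-564731/4 + √508) = 1/(-564731/4 + 2*√127)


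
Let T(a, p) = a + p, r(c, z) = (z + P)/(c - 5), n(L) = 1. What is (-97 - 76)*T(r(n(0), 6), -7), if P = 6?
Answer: 1730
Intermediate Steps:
r(c, z) = (6 + z)/(-5 + c) (r(c, z) = (z + 6)/(c - 5) = (6 + z)/(-5 + c))
(-97 - 76)*T(r(n(0), 6), -7) = (-97 - 76)*((6 + 6)/(-5 + 1) - 7) = -173*(12/(-4) - 7) = -173*(-¼*12 - 7) = -173*(-3 - 7) = -173*(-10) = 1730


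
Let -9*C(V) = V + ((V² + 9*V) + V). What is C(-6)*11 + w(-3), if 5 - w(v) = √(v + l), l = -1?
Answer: 125/3 - 2*I ≈ 41.667 - 2.0*I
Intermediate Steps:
C(V) = -11*V/9 - V²/9 (C(V) = -(V + ((V² + 9*V) + V))/9 = -(V + (V² + 10*V))/9 = -(V² + 11*V)/9 = -11*V/9 - V²/9)
w(v) = 5 - √(-1 + v) (w(v) = 5 - √(v - 1) = 5 - √(-1 + v))
C(-6)*11 + w(-3) = -⅑*(-6)*(11 - 6)*11 + (5 - √(-1 - 3)) = -⅑*(-6)*5*11 + (5 - √(-4)) = (10/3)*11 + (5 - 2*I) = 110/3 + (5 - 2*I) = 125/3 - 2*I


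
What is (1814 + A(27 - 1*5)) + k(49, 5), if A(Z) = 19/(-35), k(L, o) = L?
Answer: 65186/35 ≈ 1862.5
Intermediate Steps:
A(Z) = -19/35 (A(Z) = 19*(-1/35) = -19/35)
(1814 + A(27 - 1*5)) + k(49, 5) = (1814 - 19/35) + 49 = 63471/35 + 49 = 65186/35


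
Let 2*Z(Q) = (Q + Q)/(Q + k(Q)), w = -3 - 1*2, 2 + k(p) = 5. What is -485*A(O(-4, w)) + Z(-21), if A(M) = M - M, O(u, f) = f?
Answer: 7/6 ≈ 1.1667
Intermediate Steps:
k(p) = 3 (k(p) = -2 + 5 = 3)
w = -5 (w = -3 - 2 = -5)
A(M) = 0
Z(Q) = Q/(3 + Q) (Z(Q) = ((Q + Q)/(Q + 3))/2 = ((2*Q)/(3 + Q))/2 = (2*Q/(3 + Q))/2 = Q/(3 + Q))
-485*A(O(-4, w)) + Z(-21) = -485*0 - 21/(3 - 21) = 0 - 21/(-18) = 0 - 21*(-1/18) = 0 + 7/6 = 7/6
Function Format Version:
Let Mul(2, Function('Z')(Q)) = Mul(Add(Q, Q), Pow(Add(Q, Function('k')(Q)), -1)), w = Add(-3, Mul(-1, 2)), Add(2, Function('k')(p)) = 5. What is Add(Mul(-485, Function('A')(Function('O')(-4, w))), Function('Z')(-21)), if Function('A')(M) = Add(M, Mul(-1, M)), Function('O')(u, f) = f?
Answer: Rational(7, 6) ≈ 1.1667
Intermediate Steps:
Function('k')(p) = 3 (Function('k')(p) = Add(-2, 5) = 3)
w = -5 (w = Add(-3, -2) = -5)
Function('A')(M) = 0
Function('Z')(Q) = Mul(Q, Pow(Add(3, Q), -1)) (Function('Z')(Q) = Mul(Rational(1, 2), Mul(Add(Q, Q), Pow(Add(Q, 3), -1))) = Mul(Rational(1, 2), Mul(Mul(2, Q), Pow(Add(3, Q), -1))) = Mul(Rational(1, 2), Mul(2, Q, Pow(Add(3, Q), -1))) = Mul(Q, Pow(Add(3, Q), -1)))
Add(Mul(-485, Function('A')(Function('O')(-4, w))), Function('Z')(-21)) = Add(Mul(-485, 0), Mul(-21, Pow(Add(3, -21), -1))) = Add(0, Mul(-21, Pow(-18, -1))) = Add(0, Mul(-21, Rational(-1, 18))) = Add(0, Rational(7, 6)) = Rational(7, 6)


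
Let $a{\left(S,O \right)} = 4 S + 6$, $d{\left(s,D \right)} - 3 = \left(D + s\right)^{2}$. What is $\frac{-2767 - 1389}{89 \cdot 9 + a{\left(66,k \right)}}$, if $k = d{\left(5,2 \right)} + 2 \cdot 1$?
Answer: $- \frac{4156}{1071} \approx -3.8805$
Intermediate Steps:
$d{\left(s,D \right)} = 3 + \left(D + s\right)^{2}$
$k = 54$ ($k = \left(3 + \left(2 + 5\right)^{2}\right) + 2 \cdot 1 = \left(3 + 7^{2}\right) + 2 = \left(3 + 49\right) + 2 = 52 + 2 = 54$)
$a{\left(S,O \right)} = 6 + 4 S$
$\frac{-2767 - 1389}{89 \cdot 9 + a{\left(66,k \right)}} = \frac{-2767 - 1389}{89 \cdot 9 + \left(6 + 4 \cdot 66\right)} = - \frac{4156}{801 + \left(6 + 264\right)} = - \frac{4156}{801 + 270} = - \frac{4156}{1071}$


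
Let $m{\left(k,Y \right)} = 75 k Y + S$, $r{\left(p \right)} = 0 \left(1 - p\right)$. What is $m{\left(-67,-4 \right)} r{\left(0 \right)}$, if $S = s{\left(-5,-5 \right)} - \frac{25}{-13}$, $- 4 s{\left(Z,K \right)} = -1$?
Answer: $0$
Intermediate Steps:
$r{\left(p \right)} = 0$
$s{\left(Z,K \right)} = \frac{1}{4}$ ($s{\left(Z,K \right)} = \left(- \frac{1}{4}\right) \left(-1\right) = \frac{1}{4}$)
$S = \frac{113}{52}$ ($S = \frac{1}{4} - \frac{25}{-13} = \frac{1}{4} - 25 \left(- \frac{1}{13}\right) = \frac{1}{4} - - \frac{25}{13} = \frac{1}{4} + \frac{25}{13} = \frac{113}{52} \approx 2.1731$)
$m{\left(k,Y \right)} = \frac{113}{52} + 75 Y k$ ($m{\left(k,Y \right)} = 75 k Y + \frac{113}{52} = 75 Y k + \frac{113}{52} = \frac{113}{52} + 75 Y k$)
$m{\left(-67,-4 \right)} r{\left(0 \right)} = \left(\frac{113}{52} + 75 \left(-4\right) \left(-67\right)\right) 0 = \left(\frac{113}{52} + 20100\right) 0 = \frac{1045313}{52} \cdot 0 = 0$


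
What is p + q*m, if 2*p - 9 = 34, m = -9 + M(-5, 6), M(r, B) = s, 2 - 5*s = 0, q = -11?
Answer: 1161/10 ≈ 116.10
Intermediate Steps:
s = ⅖ (s = ⅖ - ⅕*0 = ⅖ + 0 = ⅖ ≈ 0.40000)
M(r, B) = ⅖
m = -43/5 (m = -9 + ⅖ = -43/5 ≈ -8.6000)
p = 43/2 (p = 9/2 + (½)*34 = 9/2 + 17 = 43/2 ≈ 21.500)
p + q*m = 43/2 - 11*(-43/5) = 43/2 + 473/5 = 1161/10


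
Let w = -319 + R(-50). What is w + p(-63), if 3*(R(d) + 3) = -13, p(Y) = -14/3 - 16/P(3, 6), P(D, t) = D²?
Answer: -2995/9 ≈ -332.78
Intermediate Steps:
p(Y) = -58/9 (p(Y) = -14/3 - 16/(3²) = -14*⅓ - 16/9 = -14/3 - 16*⅑ = -14/3 - 16/9 = -58/9)
R(d) = -22/3 (R(d) = -3 + (⅓)*(-13) = -3 - 13/3 = -22/3)
w = -979/3 (w = -319 - 22/3 = -979/3 ≈ -326.33)
w + p(-63) = -979/3 - 58/9 = -2995/9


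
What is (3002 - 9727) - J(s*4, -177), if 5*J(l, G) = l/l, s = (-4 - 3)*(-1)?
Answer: -33626/5 ≈ -6725.2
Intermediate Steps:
s = 7 (s = -7*(-1) = 7)
J(l, G) = 1/5 (J(l, G) = (l/l)/5 = (1/5)*1 = 1/5)
(3002 - 9727) - J(s*4, -177) = (3002 - 9727) - 1*1/5 = -6725 - 1/5 = -33626/5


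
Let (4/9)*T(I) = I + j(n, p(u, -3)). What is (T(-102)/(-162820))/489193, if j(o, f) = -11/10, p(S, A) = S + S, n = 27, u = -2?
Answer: 9279/3186016170400 ≈ 2.9124e-9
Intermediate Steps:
p(S, A) = 2*S
j(o, f) = -11/10 (j(o, f) = -11*⅒ = -11/10)
T(I) = -99/40 + 9*I/4 (T(I) = 9*(I - 11/10)/4 = 9*(-11/10 + I)/4 = -99/40 + 9*I/4)
(T(-102)/(-162820))/489193 = ((-99/40 + (9/4)*(-102))/(-162820))/489193 = ((-99/40 - 459/2)*(-1/162820))*(1/489193) = -9279/40*(-1/162820)*(1/489193) = (9279/6512800)*(1/489193) = 9279/3186016170400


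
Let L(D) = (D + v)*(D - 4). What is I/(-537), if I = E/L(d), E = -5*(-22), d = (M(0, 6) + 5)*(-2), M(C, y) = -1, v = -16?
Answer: -55/77328 ≈ -0.00071126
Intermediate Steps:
d = -8 (d = (-1 + 5)*(-2) = 4*(-2) = -8)
L(D) = (-16 + D)*(-4 + D) (L(D) = (D - 16)*(D - 4) = (-16 + D)*(-4 + D))
E = 110
I = 55/144 (I = 110/(64 + (-8)² - 20*(-8)) = 110/(64 + 64 + 160) = 110/288 = 110*(1/288) = 55/144 ≈ 0.38194)
I/(-537) = (55/144)/(-537) = (55/144)*(-1/537) = -55/77328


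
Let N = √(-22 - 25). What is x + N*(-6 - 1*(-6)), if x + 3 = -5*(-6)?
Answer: 27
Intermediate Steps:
x = 27 (x = -3 - 5*(-6) = -3 + 30 = 27)
N = I*√47 (N = √(-47) = I*√47 ≈ 6.8557*I)
x + N*(-6 - 1*(-6)) = 27 + (I*√47)*(-6 - 1*(-6)) = 27 + (I*√47)*(-6 + 6) = 27 + (I*√47)*0 = 27 + 0 = 27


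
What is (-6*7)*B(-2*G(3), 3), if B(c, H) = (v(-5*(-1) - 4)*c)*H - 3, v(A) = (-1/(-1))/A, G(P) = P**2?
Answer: 2394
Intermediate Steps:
v(A) = 1/A (v(A) = (-1*(-1))/A = 1/A)
B(c, H) = -3 + H*c (B(c, H) = (c/(-5*(-1) - 4))*H - 3 = (c/(5 - 4))*H - 3 = (c/1)*H - 3 = (1*c)*H - 3 = c*H - 3 = H*c - 3 = -3 + H*c)
(-6*7)*B(-2*G(3), 3) = (-6*7)*(-3 + 3*(-2*3**2)) = -42*(-3 + 3*(-2*9)) = -42*(-3 + 3*(-18)) = -42*(-3 - 54) = -42*(-57) = 2394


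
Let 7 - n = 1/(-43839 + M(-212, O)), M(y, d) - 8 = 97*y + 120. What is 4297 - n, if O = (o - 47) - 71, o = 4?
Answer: 275739749/64275 ≈ 4290.0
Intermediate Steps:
O = -114 (O = (4 - 47) - 71 = -43 - 71 = -114)
M(y, d) = 128 + 97*y (M(y, d) = 8 + (97*y + 120) = 8 + (120 + 97*y) = 128 + 97*y)
n = 449926/64275 (n = 7 - 1/(-43839 + (128 + 97*(-212))) = 7 - 1/(-43839 + (128 - 20564)) = 7 - 1/(-43839 - 20436) = 7 - 1/(-64275) = 7 - 1*(-1/64275) = 7 + 1/64275 = 449926/64275 ≈ 7.0000)
4297 - n = 4297 - 1*449926/64275 = 4297 - 449926/64275 = 275739749/64275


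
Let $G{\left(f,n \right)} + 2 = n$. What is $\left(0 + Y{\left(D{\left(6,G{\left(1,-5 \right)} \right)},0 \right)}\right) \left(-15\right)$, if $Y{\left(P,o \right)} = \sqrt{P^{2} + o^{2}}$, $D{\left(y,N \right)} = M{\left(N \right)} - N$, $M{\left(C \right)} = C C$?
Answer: $-840$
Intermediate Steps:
$M{\left(C \right)} = C^{2}$
$G{\left(f,n \right)} = -2 + n$
$D{\left(y,N \right)} = N^{2} - N$
$\left(0 + Y{\left(D{\left(6,G{\left(1,-5 \right)} \right)},0 \right)}\right) \left(-15\right) = \left(0 + \sqrt{\left(\left(-2 - 5\right) \left(-1 - 7\right)\right)^{2} + 0^{2}}\right) \left(-15\right) = \left(0 + \sqrt{\left(- 7 \left(-1 - 7\right)\right)^{2} + 0}\right) \left(-15\right) = \left(0 + \sqrt{\left(\left(-7\right) \left(-8\right)\right)^{2} + 0}\right) \left(-15\right) = \left(0 + \sqrt{56^{2} + 0}\right) \left(-15\right) = \left(0 + \sqrt{3136 + 0}\right) \left(-15\right) = \left(0 + \sqrt{3136}\right) \left(-15\right) = \left(0 + 56\right) \left(-15\right) = 56 \left(-15\right) = -840$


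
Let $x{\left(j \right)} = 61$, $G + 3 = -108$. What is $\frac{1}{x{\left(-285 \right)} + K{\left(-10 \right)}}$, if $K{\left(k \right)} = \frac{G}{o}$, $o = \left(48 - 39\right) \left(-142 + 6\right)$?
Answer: $\frac{408}{24925} \approx 0.016369$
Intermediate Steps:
$G = -111$ ($G = -3 - 108 = -111$)
$o = -1224$ ($o = 9 \left(-136\right) = -1224$)
$K{\left(k \right)} = \frac{37}{408}$ ($K{\left(k \right)} = - \frac{111}{-1224} = \left(-111\right) \left(- \frac{1}{1224}\right) = \frac{37}{408}$)
$\frac{1}{x{\left(-285 \right)} + K{\left(-10 \right)}} = \frac{1}{61 + \frac{37}{408}} = \frac{1}{\frac{24925}{408}} = \frac{408}{24925}$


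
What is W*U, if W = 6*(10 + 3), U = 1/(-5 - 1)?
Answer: -13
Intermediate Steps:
U = -1/6 (U = 1/(-6) = -1/6 ≈ -0.16667)
W = 78 (W = 6*13 = 78)
W*U = 78*(-1/6) = -13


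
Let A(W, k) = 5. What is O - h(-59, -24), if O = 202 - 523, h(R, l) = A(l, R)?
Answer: -326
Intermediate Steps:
h(R, l) = 5
O = -321
O - h(-59, -24) = -321 - 1*5 = -321 - 5 = -326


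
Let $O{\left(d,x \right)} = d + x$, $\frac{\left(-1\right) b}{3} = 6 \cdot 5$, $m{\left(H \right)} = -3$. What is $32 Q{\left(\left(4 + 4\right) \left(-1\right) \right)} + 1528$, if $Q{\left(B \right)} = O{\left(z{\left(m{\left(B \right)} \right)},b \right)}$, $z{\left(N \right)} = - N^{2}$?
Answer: $-1640$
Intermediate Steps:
$b = -90$ ($b = - 3 \cdot 6 \cdot 5 = \left(-3\right) 30 = -90$)
$Q{\left(B \right)} = -99$ ($Q{\left(B \right)} = - \left(-3\right)^{2} - 90 = \left(-1\right) 9 - 90 = -9 - 90 = -99$)
$32 Q{\left(\left(4 + 4\right) \left(-1\right) \right)} + 1528 = 32 \left(-99\right) + 1528 = -3168 + 1528 = -1640$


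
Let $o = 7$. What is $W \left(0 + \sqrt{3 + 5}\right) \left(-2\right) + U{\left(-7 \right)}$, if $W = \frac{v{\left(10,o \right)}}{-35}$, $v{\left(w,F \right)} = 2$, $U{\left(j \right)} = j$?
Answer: $-7 + \frac{8 \sqrt{2}}{35} \approx -6.6768$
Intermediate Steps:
$W = - \frac{2}{35}$ ($W = \frac{2}{-35} = 2 \left(- \frac{1}{35}\right) = - \frac{2}{35} \approx -0.057143$)
$W \left(0 + \sqrt{3 + 5}\right) \left(-2\right) + U{\left(-7 \right)} = - \frac{2 \left(0 + \sqrt{3 + 5}\right) \left(-2\right)}{35} - 7 = - \frac{2 \left(0 + \sqrt{8}\right) \left(-2\right)}{35} - 7 = - \frac{2 \left(0 + 2 \sqrt{2}\right) \left(-2\right)}{35} - 7 = - \frac{2 \cdot 2 \sqrt{2} \left(-2\right)}{35} - 7 = - \frac{2 \left(- 4 \sqrt{2}\right)}{35} - 7 = \frac{8 \sqrt{2}}{35} - 7 = -7 + \frac{8 \sqrt{2}}{35}$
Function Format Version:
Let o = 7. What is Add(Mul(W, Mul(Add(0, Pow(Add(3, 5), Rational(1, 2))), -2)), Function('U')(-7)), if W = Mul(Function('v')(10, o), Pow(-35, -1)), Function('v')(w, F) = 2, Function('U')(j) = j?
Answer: Add(-7, Mul(Rational(8, 35), Pow(2, Rational(1, 2)))) ≈ -6.6768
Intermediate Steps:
W = Rational(-2, 35) (W = Mul(2, Pow(-35, -1)) = Mul(2, Rational(-1, 35)) = Rational(-2, 35) ≈ -0.057143)
Add(Mul(W, Mul(Add(0, Pow(Add(3, 5), Rational(1, 2))), -2)), Function('U')(-7)) = Add(Mul(Rational(-2, 35), Mul(Add(0, Pow(Add(3, 5), Rational(1, 2))), -2)), -7) = Add(Mul(Rational(-2, 35), Mul(Add(0, Pow(8, Rational(1, 2))), -2)), -7) = Add(Mul(Rational(-2, 35), Mul(Add(0, Mul(2, Pow(2, Rational(1, 2)))), -2)), -7) = Add(Mul(Rational(-2, 35), Mul(Mul(2, Pow(2, Rational(1, 2))), -2)), -7) = Add(Mul(Rational(-2, 35), Mul(-4, Pow(2, Rational(1, 2)))), -7) = Add(Mul(Rational(8, 35), Pow(2, Rational(1, 2))), -7) = Add(-7, Mul(Rational(8, 35), Pow(2, Rational(1, 2))))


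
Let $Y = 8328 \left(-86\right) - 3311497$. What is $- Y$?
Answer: $4027705$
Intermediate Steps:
$Y = -4027705$ ($Y = -716208 - 3311497 = -4027705$)
$- Y = \left(-1\right) \left(-4027705\right) = 4027705$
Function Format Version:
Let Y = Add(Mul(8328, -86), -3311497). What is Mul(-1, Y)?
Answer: 4027705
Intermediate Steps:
Y = -4027705 (Y = Add(-716208, -3311497) = -4027705)
Mul(-1, Y) = Mul(-1, -4027705) = 4027705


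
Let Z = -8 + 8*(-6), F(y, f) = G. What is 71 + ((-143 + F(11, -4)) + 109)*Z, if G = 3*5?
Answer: 1135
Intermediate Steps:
G = 15
F(y, f) = 15
Z = -56 (Z = -8 - 48 = -56)
71 + ((-143 + F(11, -4)) + 109)*Z = 71 + ((-143 + 15) + 109)*(-56) = 71 + (-128 + 109)*(-56) = 71 - 19*(-56) = 71 + 1064 = 1135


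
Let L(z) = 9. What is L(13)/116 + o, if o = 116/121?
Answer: 14545/14036 ≈ 1.0363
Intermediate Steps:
o = 116/121 (o = 116*(1/121) = 116/121 ≈ 0.95868)
L(13)/116 + o = 9/116 + 116/121 = 14545/14036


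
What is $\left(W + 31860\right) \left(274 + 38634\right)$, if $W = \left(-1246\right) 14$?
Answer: $560897728$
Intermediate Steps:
$W = -17444$
$\left(W + 31860\right) \left(274 + 38634\right) = \left(-17444 + 31860\right) \left(274 + 38634\right) = 14416 \cdot 38908 = 560897728$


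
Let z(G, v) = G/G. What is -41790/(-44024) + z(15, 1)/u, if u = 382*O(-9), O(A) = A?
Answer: 35907499/37838628 ≈ 0.94896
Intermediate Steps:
z(G, v) = 1
u = -3438 (u = 382*(-9) = -3438)
-41790/(-44024) + z(15, 1)/u = -41790/(-44024) + 1/(-3438) = -41790*(-1/44024) + 1*(-1/3438) = 20895/22012 - 1/3438 = 35907499/37838628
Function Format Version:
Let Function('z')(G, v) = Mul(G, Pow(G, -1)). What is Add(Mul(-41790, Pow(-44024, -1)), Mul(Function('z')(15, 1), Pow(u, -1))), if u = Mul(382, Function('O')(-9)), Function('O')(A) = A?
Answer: Rational(35907499, 37838628) ≈ 0.94896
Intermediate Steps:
Function('z')(G, v) = 1
u = -3438 (u = Mul(382, -9) = -3438)
Add(Mul(-41790, Pow(-44024, -1)), Mul(Function('z')(15, 1), Pow(u, -1))) = Add(Mul(-41790, Pow(-44024, -1)), Mul(1, Pow(-3438, -1))) = Add(Mul(-41790, Rational(-1, 44024)), Mul(1, Rational(-1, 3438))) = Add(Rational(20895, 22012), Rational(-1, 3438)) = Rational(35907499, 37838628)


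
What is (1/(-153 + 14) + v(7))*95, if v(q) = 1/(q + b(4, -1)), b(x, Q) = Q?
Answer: 12635/834 ≈ 15.150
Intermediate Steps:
v(q) = 1/(-1 + q) (v(q) = 1/(q - 1) = 1/(-1 + q))
(1/(-153 + 14) + v(7))*95 = (1/(-153 + 14) + 1/(-1 + 7))*95 = (1/(-139) + 1/6)*95 = (-1/139 + 1/6)*95 = (133/834)*95 = 12635/834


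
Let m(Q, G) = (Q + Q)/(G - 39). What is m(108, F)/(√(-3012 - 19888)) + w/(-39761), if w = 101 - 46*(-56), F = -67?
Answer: -2677/39761 + 54*I*√229/60685 ≈ -0.067327 + 0.013466*I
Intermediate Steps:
w = 2677 (w = 101 + 2576 = 2677)
m(Q, G) = 2*Q/(-39 + G) (m(Q, G) = (2*Q)/(-39 + G) = 2*Q/(-39 + G))
m(108, F)/(√(-3012 - 19888)) + w/(-39761) = (2*108/(-39 - 67))/(√(-3012 - 19888)) + 2677/(-39761) = (2*108/(-106))/(√(-22900)) + 2677*(-1/39761) = (2*108*(-1/106))/((10*I*√229)) - 2677/39761 = -(-54)*I*√229/60685 - 2677/39761 = 54*I*√229/60685 - 2677/39761 = -2677/39761 + 54*I*√229/60685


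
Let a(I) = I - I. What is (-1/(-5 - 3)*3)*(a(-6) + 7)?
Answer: 21/8 ≈ 2.6250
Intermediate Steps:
a(I) = 0
(-1/(-5 - 3)*3)*(a(-6) + 7) = (-1/(-5 - 3)*3)*(0 + 7) = (-1/(-8)*3)*7 = (-1*(-⅛)*3)*7 = ((⅛)*3)*7 = (3/8)*7 = 21/8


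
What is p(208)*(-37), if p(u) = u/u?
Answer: -37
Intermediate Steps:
p(u) = 1
p(208)*(-37) = 1*(-37) = -37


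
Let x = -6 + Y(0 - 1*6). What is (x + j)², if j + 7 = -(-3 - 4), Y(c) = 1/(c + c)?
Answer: 5329/144 ≈ 37.007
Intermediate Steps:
Y(c) = 1/(2*c)
j = 0 (j = -7 - (-3 - 4) = -7 - 1*(-7) = -7 + 7 = 0)
x = -73/12 (x = -6 + 1/(2*(0 - 1*6)) = -6 + 1/(2*(0 - 6)) = -6 + (½)/(-6) = -6 + (½)*(-⅙) = -6 - 1/12 = -73/12 ≈ -6.0833)
(x + j)² = (-73/12 + 0)² = (-73/12)² = 5329/144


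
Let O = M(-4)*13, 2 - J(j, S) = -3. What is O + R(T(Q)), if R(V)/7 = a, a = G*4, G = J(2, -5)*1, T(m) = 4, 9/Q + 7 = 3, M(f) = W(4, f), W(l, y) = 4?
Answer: 192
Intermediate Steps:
M(f) = 4
J(j, S) = 5 (J(j, S) = 2 - 1*(-3) = 2 + 3 = 5)
Q = -9/4 (Q = 9/(-7 + 3) = 9/(-4) = 9*(-¼) = -9/4 ≈ -2.2500)
O = 52 (O = 4*13 = 52)
G = 5 (G = 5*1 = 5)
a = 20 (a = 5*4 = 20)
R(V) = 140 (R(V) = 7*20 = 140)
O + R(T(Q)) = 52 + 140 = 192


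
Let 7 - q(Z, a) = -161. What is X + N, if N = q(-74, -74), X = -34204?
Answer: -34036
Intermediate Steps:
q(Z, a) = 168 (q(Z, a) = 7 - 1*(-161) = 7 + 161 = 168)
N = 168
X + N = -34204 + 168 = -34036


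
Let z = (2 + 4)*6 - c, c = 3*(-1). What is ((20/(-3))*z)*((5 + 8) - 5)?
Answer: -2080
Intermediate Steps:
c = -3
z = 39 (z = (2 + 4)*6 - 1*(-3) = 6*6 + 3 = 36 + 3 = 39)
((20/(-3))*z)*((5 + 8) - 5) = ((20/(-3))*39)*((5 + 8) - 5) = ((20*(-⅓))*39)*(13 - 5) = -20/3*39*8 = -260*8 = -2080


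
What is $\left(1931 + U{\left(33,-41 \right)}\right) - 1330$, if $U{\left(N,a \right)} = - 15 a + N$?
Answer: $1249$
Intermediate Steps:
$U{\left(N,a \right)} = N - 15 a$
$\left(1931 + U{\left(33,-41 \right)}\right) - 1330 = \left(1931 + \left(33 - -615\right)\right) - 1330 = \left(1931 + \left(33 + 615\right)\right) - 1330 = \left(1931 + 648\right) - 1330 = 2579 - 1330 = 1249$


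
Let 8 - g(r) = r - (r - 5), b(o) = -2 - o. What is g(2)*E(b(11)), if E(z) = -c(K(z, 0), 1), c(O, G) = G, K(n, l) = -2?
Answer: -3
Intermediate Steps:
g(r) = 3 (g(r) = 8 - (r - (r - 5)) = 8 - (r - (-5 + r)) = 8 - (r + (5 - r)) = 8 - 1*5 = 8 - 5 = 3)
E(z) = -1 (E(z) = -1*1 = -1)
g(2)*E(b(11)) = 3*(-1) = -3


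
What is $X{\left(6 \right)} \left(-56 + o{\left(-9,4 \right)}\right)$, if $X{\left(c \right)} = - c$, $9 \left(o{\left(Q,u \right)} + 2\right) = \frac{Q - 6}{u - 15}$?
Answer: $\frac{3818}{11} \approx 347.09$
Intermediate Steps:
$o{\left(Q,u \right)} = -2 + \frac{-6 + Q}{9 \left(-15 + u\right)}$ ($o{\left(Q,u \right)} = -2 + \frac{\left(Q - 6\right) \frac{1}{u - 15}}{9} = -2 + \frac{\left(-6 + Q\right) \frac{1}{-15 + u}}{9} = -2 + \frac{\frac{1}{-15 + u} \left(-6 + Q\right)}{9} = -2 + \frac{-6 + Q}{9 \left(-15 + u\right)}$)
$X{\left(6 \right)} \left(-56 + o{\left(-9,4 \right)}\right) = \left(-1\right) 6 \left(-56 + \frac{264 - 9 - 72}{9 \left(-15 + 4\right)}\right) = - 6 \left(-56 + \frac{264 - 9 - 72}{9 \left(-11\right)}\right) = - 6 \left(-56 + \frac{1}{9} \left(- \frac{1}{11}\right) 183\right) = - 6 \left(-56 - \frac{61}{33}\right) = \left(-6\right) \left(- \frac{1909}{33}\right) = \frac{3818}{11}$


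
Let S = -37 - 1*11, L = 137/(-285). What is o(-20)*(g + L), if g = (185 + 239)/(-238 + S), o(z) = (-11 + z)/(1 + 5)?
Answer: 2480341/244530 ≈ 10.143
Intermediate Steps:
L = -137/285 (L = 137*(-1/285) = -137/285 ≈ -0.48070)
o(z) = -11/6 + z/6 (o(z) = (-11 + z)/6 = (-11 + z)*(⅙) = -11/6 + z/6)
S = -48 (S = -37 - 11 = -48)
g = -212/143 (g = (185 + 239)/(-238 - 48) = 424/(-286) = 424*(-1/286) = -212/143 ≈ -1.4825)
o(-20)*(g + L) = (-11/6 + (⅙)*(-20))*(-212/143 - 137/285) = (-11/6 - 10/3)*(-80011/40755) = -31/6*(-80011/40755) = 2480341/244530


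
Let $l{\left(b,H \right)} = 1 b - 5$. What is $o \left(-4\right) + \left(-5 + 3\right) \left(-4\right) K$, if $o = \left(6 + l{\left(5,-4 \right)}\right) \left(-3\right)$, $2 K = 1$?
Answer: $76$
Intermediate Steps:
$l{\left(b,H \right)} = -5 + b$ ($l{\left(b,H \right)} = b - 5 = -5 + b$)
$K = \frac{1}{2}$ ($K = \frac{1}{2} \cdot 1 = \frac{1}{2} \approx 0.5$)
$o = -18$ ($o = \left(6 + \left(-5 + 5\right)\right) \left(-3\right) = \left(6 + 0\right) \left(-3\right) = 6 \left(-3\right) = -18$)
$o \left(-4\right) + \left(-5 + 3\right) \left(-4\right) K = \left(-18\right) \left(-4\right) + \left(-5 + 3\right) \left(-4\right) \frac{1}{2} = 72 + \left(-2\right) \left(-4\right) \frac{1}{2} = 72 + 8 \cdot \frac{1}{2} = 72 + 4 = 76$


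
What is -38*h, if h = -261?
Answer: 9918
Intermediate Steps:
-38*h = -38*(-261) = -1*(-9918) = 9918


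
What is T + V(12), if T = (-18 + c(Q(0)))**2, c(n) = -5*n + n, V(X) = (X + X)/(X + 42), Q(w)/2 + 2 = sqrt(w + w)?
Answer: 40/9 ≈ 4.4444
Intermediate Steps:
Q(w) = -4 + 2*sqrt(2)*sqrt(w) (Q(w) = -4 + 2*sqrt(w + w) = -4 + 2*sqrt(2*w) = -4 + 2*(sqrt(2)*sqrt(w)) = -4 + 2*sqrt(2)*sqrt(w))
V(X) = 2*X/(42 + X) (V(X) = (2*X)/(42 + X) = 2*X/(42 + X))
c(n) = -4*n
T = 4 (T = (-18 - 4*(-4 + 2*sqrt(2)*sqrt(0)))**2 = (-18 - 4*(-4 + 2*sqrt(2)*0))**2 = (-18 - 4*(-4 + 0))**2 = (-18 - 4*(-4))**2 = (-18 + 16)**2 = (-2)**2 = 4)
T + V(12) = 4 + 2*12/(42 + 12) = 4 + 2*12/54 = 4 + 2*12*(1/54) = 4 + 4/9 = 40/9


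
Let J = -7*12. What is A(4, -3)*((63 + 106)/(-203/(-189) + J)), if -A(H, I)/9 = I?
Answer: -123201/2239 ≈ -55.025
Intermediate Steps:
A(H, I) = -9*I
J = -84
A(4, -3)*((63 + 106)/(-203/(-189) + J)) = (-9*(-3))*((63 + 106)/(-203/(-189) - 84)) = 27*(169/(-203*(-1/189) - 84)) = 27*(169/(29/27 - 84)) = 27*(169/(-2239/27)) = 27*(169*(-27/2239)) = 27*(-4563/2239) = -123201/2239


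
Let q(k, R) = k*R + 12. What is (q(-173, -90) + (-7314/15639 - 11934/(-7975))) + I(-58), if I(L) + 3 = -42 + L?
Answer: 643561684217/41573675 ≈ 15480.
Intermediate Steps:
I(L) = -45 + L (I(L) = -3 + (-42 + L) = -45 + L)
q(k, R) = 12 + R*k (q(k, R) = R*k + 12 = 12 + R*k)
(q(-173, -90) + (-7314/15639 - 11934/(-7975))) + I(-58) = ((12 - 90*(-173)) + (-7314/15639 - 11934/(-7975))) + (-45 - 58) = ((12 + 15570) + (-7314*1/15639 - 11934*(-1/7975))) - 103 = (15582 + (-2438/5213 + 11934/7975)) - 103 = (15582 + 42768892/41573675) - 103 = 647843772742/41573675 - 103 = 643561684217/41573675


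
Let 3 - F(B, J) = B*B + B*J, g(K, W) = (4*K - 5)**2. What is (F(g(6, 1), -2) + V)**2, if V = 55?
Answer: 16780870681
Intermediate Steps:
g(K, W) = (-5 + 4*K)**2
F(B, J) = 3 - B**2 - B*J (F(B, J) = 3 - (B*B + B*J) = 3 - (B**2 + B*J) = 3 + (-B**2 - B*J) = 3 - B**2 - B*J)
(F(g(6, 1), -2) + V)**2 = ((3 - ((-5 + 4*6)**2)**2 - 1*(-5 + 4*6)**2*(-2)) + 55)**2 = ((3 - ((-5 + 24)**2)**2 - 1*(-5 + 24)**2*(-2)) + 55)**2 = ((3 - (19**2)**2 - 1*19**2*(-2)) + 55)**2 = ((3 - 1*361**2 - 1*361*(-2)) + 55)**2 = ((3 - 1*130321 + 722) + 55)**2 = ((3 - 130321 + 722) + 55)**2 = (-129596 + 55)**2 = (-129541)**2 = 16780870681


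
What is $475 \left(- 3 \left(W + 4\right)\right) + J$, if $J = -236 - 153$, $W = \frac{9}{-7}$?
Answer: $- \frac{29798}{7} \approx -4256.9$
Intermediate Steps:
$W = - \frac{9}{7}$ ($W = 9 \left(- \frac{1}{7}\right) = - \frac{9}{7} \approx -1.2857$)
$J = -389$ ($J = -236 - 153 = -389$)
$475 \left(- 3 \left(W + 4\right)\right) + J = 475 \left(- 3 \left(- \frac{9}{7} + 4\right)\right) - 389 = 475 \left(\left(-3\right) \frac{19}{7}\right) - 389 = 475 \left(- \frac{57}{7}\right) - 389 = - \frac{27075}{7} - 389 = - \frac{29798}{7}$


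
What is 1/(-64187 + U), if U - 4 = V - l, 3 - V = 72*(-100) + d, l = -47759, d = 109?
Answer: -1/9330 ≈ -0.00010718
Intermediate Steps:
V = 7094 (V = 3 - (72*(-100) + 109) = 3 - (-7200 + 109) = 3 - 1*(-7091) = 3 + 7091 = 7094)
U = 54857 (U = 4 + (7094 - 1*(-47759)) = 4 + (7094 + 47759) = 4 + 54853 = 54857)
1/(-64187 + U) = 1/(-64187 + 54857) = 1/(-9330) = -1/9330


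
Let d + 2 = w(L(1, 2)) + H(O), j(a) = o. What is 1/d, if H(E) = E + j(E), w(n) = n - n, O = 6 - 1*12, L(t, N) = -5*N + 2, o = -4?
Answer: -1/12 ≈ -0.083333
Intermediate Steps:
j(a) = -4
L(t, N) = 2 - 5*N
O = -6 (O = 6 - 12 = -6)
w(n) = 0
H(E) = -4 + E (H(E) = E - 4 = -4 + E)
d = -12 (d = -2 + (0 + (-4 - 6)) = -2 + (0 - 10) = -2 - 10 = -12)
1/d = 1/(-12) = -1/12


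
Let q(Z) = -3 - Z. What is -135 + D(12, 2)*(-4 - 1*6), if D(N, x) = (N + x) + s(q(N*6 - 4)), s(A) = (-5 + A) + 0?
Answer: 485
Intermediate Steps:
s(A) = -5 + A
D(N, x) = -4 + x - 5*N (D(N, x) = (N + x) + (-5 + (-3 - (N*6 - 4))) = (N + x) + (-5 + (-3 - (6*N - 4))) = (N + x) + (-5 + (-3 - (-4 + 6*N))) = (N + x) + (-5 + (-3 + (4 - 6*N))) = (N + x) + (-5 + (1 - 6*N)) = (N + x) + (-4 - 6*N) = -4 + x - 5*N)
-135 + D(12, 2)*(-4 - 1*6) = -135 + (-4 + 2 - 5*12)*(-4 - 1*6) = -135 + (-4 + 2 - 60)*(-4 - 6) = -135 - 62*(-10) = -135 + 620 = 485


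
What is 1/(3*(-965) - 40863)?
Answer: -1/43758 ≈ -2.2853e-5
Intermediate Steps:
1/(3*(-965) - 40863) = 1/(-2895 - 40863) = 1/(-43758) = -1/43758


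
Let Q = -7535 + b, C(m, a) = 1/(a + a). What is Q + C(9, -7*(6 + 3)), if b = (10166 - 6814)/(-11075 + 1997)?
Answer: -1436529235/190638 ≈ -7535.4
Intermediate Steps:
b = -1676/4539 (b = 3352/(-9078) = 3352*(-1/9078) = -1676/4539 ≈ -0.36924)
C(m, a) = 1/(2*a)
Q = -34203041/4539 (Q = -7535 - 1676/4539 = -34203041/4539 ≈ -7535.4)
Q + C(9, -7*(6 + 3)) = -34203041/4539 + 1/(2*((-7*(6 + 3)))) = -34203041/4539 + 1/(2*((-7*9))) = -34203041/4539 + (½)/(-63) = -34203041/4539 + (½)*(-1/63) = -34203041/4539 - 1/126 = -1436529235/190638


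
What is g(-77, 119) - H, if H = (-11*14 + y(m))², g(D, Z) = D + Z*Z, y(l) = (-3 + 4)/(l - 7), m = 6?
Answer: -9941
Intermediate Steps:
y(l) = 1/(-7 + l)
g(D, Z) = D + Z²
H = 24025 (H = (-11*14 + 1/(-7 + 6))² = (-154 + 1/(-1))² = (-154 - 1)² = (-155)² = 24025)
g(-77, 119) - H = (-77 + 119²) - 1*24025 = (-77 + 14161) - 24025 = 14084 - 24025 = -9941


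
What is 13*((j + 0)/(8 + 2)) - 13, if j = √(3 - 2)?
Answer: -117/10 ≈ -11.700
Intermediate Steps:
j = 1 (j = √1 = 1)
13*((j + 0)/(8 + 2)) - 13 = 13*((1 + 0)/(8 + 2)) - 13 = 13*(1/10) - 13 = 13*(1*(⅒)) - 13 = 13*(⅒) - 13 = 13/10 - 13 = -117/10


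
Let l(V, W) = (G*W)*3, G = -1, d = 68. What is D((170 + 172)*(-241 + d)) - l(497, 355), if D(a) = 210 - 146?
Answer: 1129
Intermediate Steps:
l(V, W) = -3*W (l(V, W) = -W*3 = -3*W)
D(a) = 64
D((170 + 172)*(-241 + d)) - l(497, 355) = 64 - (-3)*355 = 64 - 1*(-1065) = 64 + 1065 = 1129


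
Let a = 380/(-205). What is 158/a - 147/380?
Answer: -32537/380 ≈ -85.624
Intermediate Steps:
a = -76/41 (a = 380*(-1/205) = -76/41 ≈ -1.8537)
158/a - 147/380 = 158/(-76/41) - 147/380 = 158*(-41/76) - 147*1/380 = -3239/38 - 147/380 = -32537/380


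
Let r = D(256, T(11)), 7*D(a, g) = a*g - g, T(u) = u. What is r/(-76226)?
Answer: -2805/533582 ≈ -0.0052569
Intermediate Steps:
D(a, g) = -g/7 + a*g/7 (D(a, g) = (a*g - g)/7 = (-g + a*g)/7 = -g/7 + a*g/7)
r = 2805/7 (r = (⅐)*11*(-1 + 256) = (⅐)*11*255 = 2805/7 ≈ 400.71)
r/(-76226) = (2805/7)/(-76226) = (2805/7)*(-1/76226) = -2805/533582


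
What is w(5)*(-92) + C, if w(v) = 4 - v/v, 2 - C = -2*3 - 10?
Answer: -258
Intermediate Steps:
C = 18 (C = 2 - (-2*3 - 10) = 2 - (-6 - 10) = 2 - 1*(-16) = 2 + 16 = 18)
w(v) = 3 (w(v) = 4 - 1*1 = 4 - 1 = 3)
w(5)*(-92) + C = 3*(-92) + 18 = -276 + 18 = -258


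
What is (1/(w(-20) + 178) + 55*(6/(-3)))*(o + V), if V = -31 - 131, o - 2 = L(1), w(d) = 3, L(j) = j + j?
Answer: 3145622/181 ≈ 17379.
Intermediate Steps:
L(j) = 2*j
o = 4 (o = 2 + 2*1 = 2 + 2 = 4)
V = -162
(1/(w(-20) + 178) + 55*(6/(-3)))*(o + V) = (1/(3 + 178) + 55*(6/(-3)))*(4 - 162) = (1/181 + 55*(6*(-1/3)))*(-158) = (1/181 + 55*(-2))*(-158) = (1/181 - 110)*(-158) = -19909/181*(-158) = 3145622/181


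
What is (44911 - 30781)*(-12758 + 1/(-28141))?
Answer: -5072993280270/28141 ≈ -1.8027e+8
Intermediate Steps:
(44911 - 30781)*(-12758 + 1/(-28141)) = 14130*(-12758 - 1/28141) = 14130*(-359022879/28141) = -5072993280270/28141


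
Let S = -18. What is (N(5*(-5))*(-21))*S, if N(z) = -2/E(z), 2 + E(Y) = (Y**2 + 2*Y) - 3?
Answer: -126/95 ≈ -1.3263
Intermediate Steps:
E(Y) = -5 + Y**2 + 2*Y (E(Y) = -2 + ((Y**2 + 2*Y) - 3) = -2 + (-3 + Y**2 + 2*Y) = -5 + Y**2 + 2*Y)
N(z) = -2/(-5 + z**2 + 2*z)
(N(5*(-5))*(-21))*S = (-2/(-5 + (5*(-5))**2 + 2*(5*(-5)))*(-21))*(-18) = (-2/(-5 + (-25)**2 + 2*(-25))*(-21))*(-18) = (-2/(-5 + 625 - 50)*(-21))*(-18) = (-2/570*(-21))*(-18) = (-2*1/570*(-21))*(-18) = -1/285*(-21)*(-18) = (7/95)*(-18) = -126/95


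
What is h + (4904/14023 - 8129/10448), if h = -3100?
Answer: -454250898375/146512304 ≈ -3100.4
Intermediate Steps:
h + (4904/14023 - 8129/10448) = -3100 + (4904/14023 - 8129/10448) = -3100 - 62755975/146512304 = -454250898375/146512304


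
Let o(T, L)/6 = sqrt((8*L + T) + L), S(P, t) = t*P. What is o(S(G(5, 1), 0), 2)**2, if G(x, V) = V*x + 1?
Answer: 648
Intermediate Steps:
G(x, V) = 1 + V*x
S(P, t) = P*t
o(T, L) = 6*sqrt(T + 9*L) (o(T, L) = 6*sqrt((8*L + T) + L) = 6*sqrt((T + 8*L) + L) = 6*sqrt(T + 9*L))
o(S(G(5, 1), 0), 2)**2 = (6*sqrt((1 + 1*5)*0 + 9*2))**2 = (6*sqrt((1 + 5)*0 + 18))**2 = (6*sqrt(6*0 + 18))**2 = (6*sqrt(0 + 18))**2 = (6*sqrt(18))**2 = (6*(3*sqrt(2)))**2 = (18*sqrt(2))**2 = 648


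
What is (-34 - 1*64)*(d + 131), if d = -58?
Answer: -7154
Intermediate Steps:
(-34 - 1*64)*(d + 131) = (-34 - 1*64)*(-58 + 131) = (-34 - 64)*73 = -98*73 = -7154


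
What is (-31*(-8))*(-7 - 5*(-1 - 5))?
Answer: 5704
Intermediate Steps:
(-31*(-8))*(-7 - 5*(-1 - 5)) = 248*(-7 - 5*(-6)) = 248*(-7 + 30) = 248*23 = 5704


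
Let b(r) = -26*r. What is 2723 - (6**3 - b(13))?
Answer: 2169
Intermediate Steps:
2723 - (6**3 - b(13)) = 2723 - (6**3 - (-26)*13) = 2723 - (216 - 1*(-338)) = 2723 - (216 + 338) = 2723 - 1*554 = 2723 - 554 = 2169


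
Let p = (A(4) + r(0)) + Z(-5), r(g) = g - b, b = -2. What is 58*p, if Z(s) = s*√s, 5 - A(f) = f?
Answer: 174 - 290*I*√5 ≈ 174.0 - 648.46*I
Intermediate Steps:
A(f) = 5 - f
r(g) = 2 + g (r(g) = g - 1*(-2) = g + 2 = 2 + g)
Z(s) = s^(3/2)
p = 3 - 5*I*√5 (p = ((5 - 1*4) + (2 + 0)) + (-5)^(3/2) = ((5 - 4) + 2) - 5*I*√5 = (1 + 2) - 5*I*√5 = 3 - 5*I*√5 ≈ 3.0 - 11.18*I)
58*p = 58*(3 - 5*I*√5) = 174 - 290*I*√5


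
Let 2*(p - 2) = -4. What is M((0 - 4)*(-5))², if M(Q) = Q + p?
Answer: 400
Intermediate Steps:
p = 0 (p = 2 + (½)*(-4) = 2 - 2 = 0)
M(Q) = Q (M(Q) = Q + 0 = Q)
M((0 - 4)*(-5))² = ((0 - 4)*(-5))² = (-4*(-5))² = 20² = 400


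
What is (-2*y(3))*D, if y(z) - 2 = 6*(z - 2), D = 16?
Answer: -256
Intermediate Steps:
y(z) = -10 + 6*z (y(z) = 2 + 6*(z - 2) = 2 + 6*(-2 + z) = 2 + (-12 + 6*z) = -10 + 6*z)
(-2*y(3))*D = -2*(-10 + 6*3)*16 = -2*(-10 + 18)*16 = -2*8*16 = -16*16 = -256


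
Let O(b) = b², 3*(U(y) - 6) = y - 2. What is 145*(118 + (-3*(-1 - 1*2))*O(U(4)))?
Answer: 75110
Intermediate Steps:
U(y) = 16/3 + y/3 (U(y) = 6 + (y - 2)/3 = 6 + (-2 + y)/3 = 6 + (-⅔ + y/3) = 16/3 + y/3)
145*(118 + (-3*(-1 - 1*2))*O(U(4))) = 145*(118 + (-3*(-1 - 1*2))*(16/3 + (⅓)*4)²) = 145*(118 + (-3*(-1 - 2))*(16/3 + 4/3)²) = 145*(118 + (-3*(-3))*(20/3)²) = 145*(118 + 9*(400/9)) = 145*(118 + 400) = 145*518 = 75110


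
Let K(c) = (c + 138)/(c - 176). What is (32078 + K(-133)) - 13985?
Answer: 5590732/309 ≈ 18093.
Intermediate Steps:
K(c) = (138 + c)/(-176 + c)
(32078 + K(-133)) - 13985 = (32078 + (138 - 133)/(-176 - 133)) - 13985 = (32078 + 5/(-309)) - 13985 = (32078 - 1/309*5) - 13985 = (32078 - 5/309) - 13985 = 9912097/309 - 13985 = 5590732/309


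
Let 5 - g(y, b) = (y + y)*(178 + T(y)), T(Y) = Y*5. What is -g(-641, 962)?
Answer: 3880609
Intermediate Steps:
T(Y) = 5*Y
g(y, b) = 5 - 2*y*(178 + 5*y) (g(y, b) = 5 - (y + y)*(178 + 5*y) = 5 - 2*y*(178 + 5*y))
-g(-641, 962) = -(5 - 356*(-641) - 10*(-641)²) = -(5 + 228196 - 10*410881) = -(5 + 228196 - 4108810) = -1*(-3880609) = 3880609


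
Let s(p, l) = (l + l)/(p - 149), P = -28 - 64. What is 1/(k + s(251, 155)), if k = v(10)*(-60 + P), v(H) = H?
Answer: -51/77365 ≈ -0.00065921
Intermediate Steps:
P = -92
s(p, l) = 2*l/(-149 + p) (s(p, l) = (2*l)/(-149 + p) = 2*l/(-149 + p))
k = -1520 (k = 10*(-60 - 92) = 10*(-152) = -1520)
1/(k + s(251, 155)) = 1/(-1520 + 2*155/(-149 + 251)) = 1/(-1520 + 2*155/102) = 1/(-1520 + 2*155*(1/102)) = 1/(-1520 + 155/51) = 1/(-77365/51) = -51/77365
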